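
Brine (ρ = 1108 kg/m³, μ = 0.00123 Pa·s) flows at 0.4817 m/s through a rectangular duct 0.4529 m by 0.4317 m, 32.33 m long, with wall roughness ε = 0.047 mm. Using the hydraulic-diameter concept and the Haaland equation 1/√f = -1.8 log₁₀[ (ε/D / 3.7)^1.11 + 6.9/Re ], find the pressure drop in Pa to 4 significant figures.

Hydraulic diameter D_h = 4A/P = 4·(0.4529·0.4317)/(2·(0.4529+0.4317)) = 0.7821/1.769 = 0.442 m.
Re = ρVD_h/μ = 1108·0.4817·0.442/0.00123 = 1.918e+05.
ε/D_h = 4.7e-05/0.442 = 0.000106; Haaland gives 1/√f = -1.8 log₁₀[9.1e-06+3.6e-05] = 7.823, so f = 0.01634.
ΔP = f(L/D_h)(ρV²/2) = 0.01634·32.33/0.442·128.5 = 153.6 Pa.

ΔP ≈ 153.6 Pa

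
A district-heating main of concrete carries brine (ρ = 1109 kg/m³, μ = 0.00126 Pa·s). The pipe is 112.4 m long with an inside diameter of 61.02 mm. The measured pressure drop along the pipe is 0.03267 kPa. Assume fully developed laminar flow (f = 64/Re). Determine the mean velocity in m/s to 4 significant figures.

V ≈ 0.02684 m/s

For laminar flow, f = 64/Re with Re = ρVD/μ, so Darcy-Weisbach reduces to ΔP = 32μLV/D². Solving for V: V = ΔP·D²/(32μL) = 32.67·(0.06102)²/(32·0.00126·112.4) = 0.02684 m/s.
Check: Re = ρVD/μ = 1109·0.02684·0.06102/0.00126 = 1442 < 2300, so the laminar assumption holds.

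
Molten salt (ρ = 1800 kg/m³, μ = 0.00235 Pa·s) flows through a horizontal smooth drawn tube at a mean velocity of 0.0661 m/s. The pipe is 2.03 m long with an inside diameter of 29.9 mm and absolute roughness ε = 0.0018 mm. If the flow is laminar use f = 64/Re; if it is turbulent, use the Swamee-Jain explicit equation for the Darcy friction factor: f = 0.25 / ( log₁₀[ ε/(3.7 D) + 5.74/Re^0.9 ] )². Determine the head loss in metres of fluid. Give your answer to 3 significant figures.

Reynolds number Re = ρVD/μ = 1800 · 0.0661 · 0.0299 / 0.00235 = 1514.
Re < 2300 → laminar flow, so f = 64/Re = 64/1514 = 0.04228 (the turbulent correlation is not needed).
Darcy-Weisbach: ΔP = f(L/D)(ρV²/2) = 0.04228·(2.03/0.0299)·(1800·0.0661²/2) = 0.04228·67.89·3.932 = 11.29 Pa.
Head loss h_f = ΔP/(ρg) = 11.29/(1800·9.81) = 6.39×10^-4 m.

h_f ≈ 6.39×10^-4 m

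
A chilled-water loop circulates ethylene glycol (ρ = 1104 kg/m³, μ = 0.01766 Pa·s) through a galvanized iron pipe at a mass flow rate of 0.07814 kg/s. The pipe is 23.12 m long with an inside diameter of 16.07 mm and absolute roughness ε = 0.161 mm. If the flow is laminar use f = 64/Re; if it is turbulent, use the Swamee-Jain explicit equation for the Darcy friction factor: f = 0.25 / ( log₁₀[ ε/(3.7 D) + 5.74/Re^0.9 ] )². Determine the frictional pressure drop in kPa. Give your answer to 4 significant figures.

A = πD²/4 = π(0.01607)²/4 = 0.0002028 m²; mean velocity V = ṁ/(ρA) = 0.07814/(1104 · 0.0002028) = 0.349 m/s.
Reynolds number Re = ρVD/μ = 1104 · 0.349 · 0.01607 / 0.0177 = 350.6.
Re < 2300 → laminar flow, so f = 64/Re = 64/350.6 = 0.1826 (the turbulent correlation is not needed).
Darcy-Weisbach: ΔP = f(L/D)(ρV²/2) = 0.1826·(23.12/0.01607)·(1104·0.349²/2) = 0.1826·1439·67.22 = 1.766e+04 Pa.
ΔP = 1.766e+04 Pa = 17.66 kPa.

ΔP ≈ 17.66 kPa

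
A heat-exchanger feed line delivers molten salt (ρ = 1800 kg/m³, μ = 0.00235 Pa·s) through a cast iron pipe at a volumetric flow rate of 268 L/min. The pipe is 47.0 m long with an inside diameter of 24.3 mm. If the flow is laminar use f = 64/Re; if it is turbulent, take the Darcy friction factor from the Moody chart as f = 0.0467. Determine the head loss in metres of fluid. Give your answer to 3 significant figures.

Q = 268 L/min = 268/60000 = 0.004467 m³/s.
Cross-sectional area A = πD²/4 = π(0.0243)²/4 = 0.0004638 m²; mean velocity V = Q/A = 0.004467/0.0004638 = 9.631 m/s.
Reynolds number Re = ρVD/μ = 1800 · 9.631 · 0.0243 / 0.00235 = 1.793e+05.
Re > 4000 → turbulent; use the Moody-chart value f = 0.0467.
Darcy-Weisbach: ΔP = f(L/D)(ρV²/2) = 0.0467·(47/0.0243)·(1800·9.631²/2) = 0.0467·1934·8.348e+04 = 7.541e+06 Pa.
Head loss h_f = ΔP/(ρg) = 7.541e+06/(1800·9.81) = 427 m.

h_f ≈ 427 m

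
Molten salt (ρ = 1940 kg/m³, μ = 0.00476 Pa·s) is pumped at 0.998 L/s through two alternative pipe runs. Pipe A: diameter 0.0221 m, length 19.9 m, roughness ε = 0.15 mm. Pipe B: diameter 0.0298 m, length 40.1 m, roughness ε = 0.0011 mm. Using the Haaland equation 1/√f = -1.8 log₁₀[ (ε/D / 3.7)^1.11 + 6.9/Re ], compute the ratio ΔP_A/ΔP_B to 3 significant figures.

ΔP_A/ΔP_B ≈ 3.00

Pipe A: V = Q/A = 0.000998/0.0003836 = 2.602 m/s; Re = 2.343e+04; ε/D = 0.00679; Haaland → f = 0.03628; ΔP_A = f(L/D)(ρV²/2) = 2.145e+05 Pa.
Pipe B: V = Q/A = 0.000998/0.0006975 = 1.431 m/s; Re = 1.738e+04; ε/D = 3.69e-05; Haaland → f = 0.02673; ΔP_B = f(L/D)(ρV²/2) = 7.143e+04 Pa.
ΔP_A/ΔP_B = 2.145e+05/7.143e+04 = 3.00.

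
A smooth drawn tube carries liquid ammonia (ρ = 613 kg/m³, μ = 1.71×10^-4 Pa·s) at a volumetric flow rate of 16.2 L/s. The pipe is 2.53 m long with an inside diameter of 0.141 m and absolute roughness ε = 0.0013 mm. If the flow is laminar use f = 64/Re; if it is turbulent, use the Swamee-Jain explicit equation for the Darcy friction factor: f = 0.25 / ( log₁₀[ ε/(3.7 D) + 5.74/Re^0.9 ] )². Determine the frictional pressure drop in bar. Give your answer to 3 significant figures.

Q = 16.2 L/s = 16.2/1000 = 0.0162 m³/s.
Cross-sectional area A = πD²/4 = π(0.141)²/4 = 0.01561 m²; mean velocity V = Q/A = 0.0162/0.01561 = 1.037 m/s.
Reynolds number Re = ρVD/μ = 613 · 1.037 · 0.141 / 0.000171 = 5.244e+05.
Re > 4000 → turbulent. Relative roughness ε/D = 1.3e-06/0.141 = 9.22e-06. Swamee-Jain: f = 0.25/(log₁₀[9.22e-06/3.7 + 5.74/5.244e+05^0.9])² = 0.25/(log₁₀[2.49e-06 + 4.09e-05])² = 0.25/(-4.363)² = 0.01313.
Darcy-Weisbach: ΔP = f(L/D)(ρV²/2) = 0.01313·(2.53/0.141)·(613·1.037²/2) = 0.01313·17.94·329.9 = 77.74 Pa.
ΔP = 77.74 Pa = 7.77×10^-4 bar.

ΔP ≈ 7.77×10^-4 bar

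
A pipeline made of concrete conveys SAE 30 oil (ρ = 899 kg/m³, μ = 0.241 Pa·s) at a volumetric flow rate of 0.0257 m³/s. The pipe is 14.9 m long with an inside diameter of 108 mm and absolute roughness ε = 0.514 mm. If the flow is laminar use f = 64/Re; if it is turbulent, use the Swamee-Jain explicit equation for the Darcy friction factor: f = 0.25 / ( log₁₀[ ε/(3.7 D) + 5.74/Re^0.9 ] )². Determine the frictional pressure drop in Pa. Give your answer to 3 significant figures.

Cross-sectional area A = πD²/4 = π(0.108)²/4 = 0.009161 m²; mean velocity V = Q/A = 0.0257/0.009161 = 2.805 m/s.
Reynolds number Re = ρVD/μ = 899 · 2.805 · 0.108 / 0.241 = 1130.
Re < 2300 → laminar flow, so f = 64/Re = 64/1130 = 0.05663 (the turbulent correlation is not needed).
Darcy-Weisbach: ΔP = f(L/D)(ρV²/2) = 0.05663·(14.9/0.108)·(899·2.805²/2) = 0.05663·138·3538 = 2.764e+04 Pa.

ΔP ≈ 27600 Pa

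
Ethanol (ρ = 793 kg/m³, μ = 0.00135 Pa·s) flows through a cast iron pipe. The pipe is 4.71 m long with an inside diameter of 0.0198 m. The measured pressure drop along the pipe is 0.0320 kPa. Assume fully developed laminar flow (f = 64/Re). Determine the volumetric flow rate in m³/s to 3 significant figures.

For laminar flow, f = 64/Re with Re = ρVD/μ, so Darcy-Weisbach reduces to ΔP = 32μLV/D². Solving for V: V = ΔP·D²/(32μL) = 32·(0.0198)²/(32·0.00135·4.71) = 0.06166 m/s.
Check: Re = ρVD/μ = 793·0.06166·0.0198/0.00135 = 717.1 < 2300, so the laminar assumption holds.
Q = V·A = 0.06166·(π/4·0.0198²) = 1.898e-05 m³/s = 1.90×10^-5 m³/s.

Q ≈ 1.90×10^-5 m³/s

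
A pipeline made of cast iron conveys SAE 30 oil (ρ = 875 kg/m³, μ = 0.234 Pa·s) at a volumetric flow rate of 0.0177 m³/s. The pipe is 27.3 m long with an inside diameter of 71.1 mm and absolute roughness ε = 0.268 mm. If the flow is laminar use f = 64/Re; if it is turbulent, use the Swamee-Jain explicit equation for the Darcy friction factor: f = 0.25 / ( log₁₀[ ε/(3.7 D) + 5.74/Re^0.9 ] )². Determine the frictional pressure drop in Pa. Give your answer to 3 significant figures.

ΔP ≈ 180000 Pa

Cross-sectional area A = πD²/4 = π(0.0711)²/4 = 0.00397 m²; mean velocity V = Q/A = 0.0177/0.00397 = 4.458 m/s.
Reynolds number Re = ρVD/μ = 875 · 4.458 · 0.0711 / 0.234 = 1185.
Re < 2300 → laminar flow, so f = 64/Re = 64/1185 = 0.054 (the turbulent correlation is not needed).
Darcy-Weisbach: ΔP = f(L/D)(ρV²/2) = 0.054·(27.3/0.0711)·(875·4.458²/2) = 0.054·384·8695 = 1.803e+05 Pa.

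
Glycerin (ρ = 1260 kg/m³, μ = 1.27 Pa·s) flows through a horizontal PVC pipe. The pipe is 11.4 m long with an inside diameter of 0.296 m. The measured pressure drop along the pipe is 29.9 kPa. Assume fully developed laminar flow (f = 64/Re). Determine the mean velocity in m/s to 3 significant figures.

V ≈ 5.65 m/s

For laminar flow, f = 64/Re with Re = ρVD/μ, so Darcy-Weisbach reduces to ΔP = 32μLV/D². Solving for V: V = ΔP·D²/(32μL) = 2.99e+04·(0.296)²/(32·1.27·11.4) = 5.655 m/s.
Check: Re = ρVD/μ = 1260·5.655·0.296/1.27 = 1661 < 2300, so the laminar assumption holds.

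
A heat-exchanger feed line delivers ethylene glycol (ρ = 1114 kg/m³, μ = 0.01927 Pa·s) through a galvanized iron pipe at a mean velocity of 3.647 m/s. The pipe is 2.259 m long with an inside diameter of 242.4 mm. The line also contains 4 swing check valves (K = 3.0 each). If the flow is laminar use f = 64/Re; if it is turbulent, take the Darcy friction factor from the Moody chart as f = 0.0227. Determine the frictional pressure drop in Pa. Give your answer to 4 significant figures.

ΔP ≈ 90470 Pa

Reynolds number Re = ρVD/μ = 1114 · 3.647 · 0.2424 / 0.0193 = 5.111e+04.
Re > 4000 → turbulent; use the Moody-chart value f = 0.0227.
Total minor-loss coefficient ΣK = 4·3 = 12.
ΔP = [f·L/D + ΣK]·(ρV²/2) = [0.0227·2.259/0.2424 + 12]·(1114·3.647²/2) = [0.2115 + 12]·7408 = 9.047e+04 Pa.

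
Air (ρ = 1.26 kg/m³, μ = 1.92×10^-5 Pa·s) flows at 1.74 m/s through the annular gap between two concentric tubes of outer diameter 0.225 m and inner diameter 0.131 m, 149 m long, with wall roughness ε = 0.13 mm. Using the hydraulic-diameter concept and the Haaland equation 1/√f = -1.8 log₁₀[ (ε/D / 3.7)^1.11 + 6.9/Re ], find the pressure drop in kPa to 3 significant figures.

Hydraulic diameter D_h = 4A/P = D_o - D_i = 0.225 - 0.131 = 0.094 m.
Re = ρVD_h/μ = 1.26·1.74·0.094/1.92e-05 = 1.073e+04.
ε/D_h = 0.00013/0.094 = 0.00138; Haaland gives 1/√f = -1.8 log₁₀[0.000157+0.000643] = 5.575, so f = 0.03218.
ΔP = f(L/D_h)(ρV²/2) = 0.03218·149/0.094·1.907 = 97.29 Pa.
ΔP = 0.0973 kPa.

ΔP ≈ 0.0973 kPa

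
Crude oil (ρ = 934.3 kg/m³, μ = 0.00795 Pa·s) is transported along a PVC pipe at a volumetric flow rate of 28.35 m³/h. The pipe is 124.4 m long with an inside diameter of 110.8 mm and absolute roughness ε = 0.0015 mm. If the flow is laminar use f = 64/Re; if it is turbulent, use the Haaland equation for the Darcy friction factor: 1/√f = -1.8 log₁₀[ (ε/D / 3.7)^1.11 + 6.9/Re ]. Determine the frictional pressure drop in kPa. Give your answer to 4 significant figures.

ΔP ≈ 10.63 kPa

Q = 28.35 m³/h = 28.35/3600 = 0.007875 m³/s.
Cross-sectional area A = πD²/4 = π(0.1108)²/4 = 0.009642 m²; mean velocity V = Q/A = 0.007875/0.009642 = 0.8167 m/s.
Reynolds number Re = ρVD/μ = 934.3 · 0.8167 · 0.1108 / 0.00795 = 1.064e+04.
Re > 4000 → turbulent. Relative roughness ε/D = 1.5e-06/0.1108 = 1.35e-05. Haaland: 1/√f = -1.8 log₁₀[(1.35e-05/3.7)^1.11 + 6.9/1.064e+04] = -1.8 log₁₀[9.23e-07 + 0.000649] = 5.737, so f = 0.03038.
Darcy-Weisbach: ΔP = f(L/D)(ρV²/2) = 0.03038·(124.4/0.1108)·(934.3·0.8167²/2) = 0.03038·1123·311.6 = 1.063e+04 Pa.
ΔP = 1.063e+04 Pa = 10.63 kPa.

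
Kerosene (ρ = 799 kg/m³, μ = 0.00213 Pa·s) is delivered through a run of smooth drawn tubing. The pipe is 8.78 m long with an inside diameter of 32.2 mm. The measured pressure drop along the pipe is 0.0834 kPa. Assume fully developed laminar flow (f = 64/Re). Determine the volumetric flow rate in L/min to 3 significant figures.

Q ≈ 7.06 L/min

For laminar flow, f = 64/Re with Re = ρVD/μ, so Darcy-Weisbach reduces to ΔP = 32μLV/D². Solving for V: V = ΔP·D²/(32μL) = 83.4·(0.0322)²/(32·0.00213·8.78) = 0.1445 m/s.
Check: Re = ρVD/μ = 799·0.1445·0.0322/0.00213 = 1745 < 2300, so the laminar assumption holds.
Q = V·A = 0.1445·(π/4·0.0322²) = 0.0001177 m³/s = 7.06 L/min.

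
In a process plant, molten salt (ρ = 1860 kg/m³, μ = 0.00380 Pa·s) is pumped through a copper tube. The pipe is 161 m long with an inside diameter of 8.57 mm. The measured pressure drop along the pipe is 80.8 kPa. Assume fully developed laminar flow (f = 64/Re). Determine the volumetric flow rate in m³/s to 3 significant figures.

For laminar flow, f = 64/Re with Re = ρVD/μ, so Darcy-Weisbach reduces to ΔP = 32μLV/D². Solving for V: V = ΔP·D²/(32μL) = 8.08e+04·(0.00857)²/(32·0.0038·161) = 0.3031 m/s.
Check: Re = ρVD/μ = 1860·0.3031·0.00857/0.0038 = 1272 < 2300, so the laminar assumption holds.
Q = V·A = 0.3031·(π/4·0.00857²) = 1.748e-05 m³/s = 1.75×10^-5 m³/s.

Q ≈ 1.75×10^-5 m³/s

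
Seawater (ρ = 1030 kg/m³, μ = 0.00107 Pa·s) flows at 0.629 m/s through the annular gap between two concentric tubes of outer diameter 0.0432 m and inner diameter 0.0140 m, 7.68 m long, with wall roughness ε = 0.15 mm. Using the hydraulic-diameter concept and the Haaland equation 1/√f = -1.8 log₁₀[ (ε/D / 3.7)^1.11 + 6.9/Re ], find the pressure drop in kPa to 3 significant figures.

ΔP ≈ 1.87 kPa

Hydraulic diameter D_h = 4A/P = D_o - D_i = 0.0432 - 0.014 = 0.0292 m.
Re = ρVD_h/μ = 1030·0.629·0.0292/0.00107 = 1.768e+04.
ε/D_h = 0.00015/0.0292 = 0.00514; Haaland gives 1/√f = -1.8 log₁₀[0.000673+0.00039] = 5.352, so f = 0.03491.
ΔP = f(L/D_h)(ρV²/2) = 0.03491·7.68/0.0292·203.8 = 1871 Pa.
ΔP = 1.87 kPa.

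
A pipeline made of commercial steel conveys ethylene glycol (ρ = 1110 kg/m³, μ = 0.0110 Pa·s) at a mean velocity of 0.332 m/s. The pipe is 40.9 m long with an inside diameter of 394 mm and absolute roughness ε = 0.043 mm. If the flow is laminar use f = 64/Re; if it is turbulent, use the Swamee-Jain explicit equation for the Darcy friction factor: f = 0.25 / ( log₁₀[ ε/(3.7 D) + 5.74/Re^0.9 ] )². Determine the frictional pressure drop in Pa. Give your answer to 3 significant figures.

ΔP ≈ 184 Pa

Reynolds number Re = ρVD/μ = 1110 · 0.332 · 0.394 / 0.011 = 1.32e+04.
Re > 4000 → turbulent. Relative roughness ε/D = 4.3e-05/0.394 = 0.000109. Swamee-Jain: f = 0.25/(log₁₀[0.000109/3.7 + 5.74/1.32e+04^0.9])² = 0.25/(log₁₀[2.95e-05 + 0.00112])² = 0.25/(-2.938)² = 0.02896.
Darcy-Weisbach: ΔP = f(L/D)(ρV²/2) = 0.02896·(40.9/0.394)·(1110·0.332²/2) = 0.02896·103.8·61.17 = 183.9 Pa.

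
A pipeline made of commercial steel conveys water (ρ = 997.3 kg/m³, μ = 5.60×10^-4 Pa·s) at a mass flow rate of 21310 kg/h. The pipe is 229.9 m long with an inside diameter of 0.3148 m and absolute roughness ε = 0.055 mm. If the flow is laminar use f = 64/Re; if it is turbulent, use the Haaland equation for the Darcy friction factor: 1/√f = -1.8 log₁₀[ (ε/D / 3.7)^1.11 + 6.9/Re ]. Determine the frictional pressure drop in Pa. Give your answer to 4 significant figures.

ΔP ≈ 46.44 Pa

ṁ = 21310 kg/h = 21310/3600 = 5.919 kg/s.
A = πD²/4 = π(0.3148)²/4 = 0.07783 m²; mean velocity V = ṁ/(ρA) = 5.919/(997.3 · 0.07783) = 0.07626 m/s.
Reynolds number Re = ρVD/μ = 997.3 · 0.07626 · 0.3148 / 0.00056 = 4.275e+04.
Re > 4000 → turbulent. Relative roughness ε/D = 5.5e-05/0.3148 = 0.000175. Haaland: 1/√f = -1.8 log₁₀[(0.000175/3.7)^1.11 + 6.9/4.275e+04] = -1.8 log₁₀[1.58e-05 + 0.000161] = 6.753, so f = 0.02193.
Darcy-Weisbach: ΔP = f(L/D)(ρV²/2) = 0.02193·(229.9/0.3148)·(997.3·0.07626²/2) = 0.02193·730.3·2.9 = 46.44 Pa.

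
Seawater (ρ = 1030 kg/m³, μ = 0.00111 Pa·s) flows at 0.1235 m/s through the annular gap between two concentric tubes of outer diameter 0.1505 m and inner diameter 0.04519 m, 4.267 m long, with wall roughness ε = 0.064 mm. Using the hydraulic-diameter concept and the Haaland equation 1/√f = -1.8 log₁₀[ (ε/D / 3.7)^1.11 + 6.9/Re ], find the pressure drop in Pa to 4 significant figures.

Hydraulic diameter D_h = 4A/P = D_o - D_i = 0.1505 - 0.04519 = 0.1053 m.
Re = ρVD_h/μ = 1030·0.1235·0.1053/0.00111 = 1.207e+04.
ε/D_h = 6.4e-05/0.1053 = 0.000608; Haaland gives 1/√f = -1.8 log₁₀[6.3e-05+0.000572] = 5.755, so f = 0.03019.
ΔP = f(L/D_h)(ρV²/2) = 0.03019·4.267/0.1053·7.855 = 9.608 Pa.

ΔP ≈ 9.608 Pa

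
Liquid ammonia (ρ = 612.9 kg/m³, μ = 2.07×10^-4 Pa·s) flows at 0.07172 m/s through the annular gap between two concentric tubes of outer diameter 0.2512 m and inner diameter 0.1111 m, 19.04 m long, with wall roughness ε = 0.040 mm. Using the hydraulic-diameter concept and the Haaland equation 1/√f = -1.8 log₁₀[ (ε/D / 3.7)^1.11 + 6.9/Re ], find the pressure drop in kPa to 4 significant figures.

Hydraulic diameter D_h = 4A/P = D_o - D_i = 0.2512 - 0.1111 = 0.1401 m.
Re = ρVD_h/μ = 612.9·0.07172·0.1401/0.000207 = 2.975e+04.
ε/D_h = 4e-05/0.1401 = 0.000286; Haaland gives 1/√f = -1.8 log₁₀[2.72e-05+0.000232] = 6.456, so f = 0.024.
ΔP = f(L/D_h)(ρV²/2) = 0.024·19.04/0.1401·1.576 = 5.14 Pa.
ΔP = 0.005140 kPa.

ΔP ≈ 0.005140 kPa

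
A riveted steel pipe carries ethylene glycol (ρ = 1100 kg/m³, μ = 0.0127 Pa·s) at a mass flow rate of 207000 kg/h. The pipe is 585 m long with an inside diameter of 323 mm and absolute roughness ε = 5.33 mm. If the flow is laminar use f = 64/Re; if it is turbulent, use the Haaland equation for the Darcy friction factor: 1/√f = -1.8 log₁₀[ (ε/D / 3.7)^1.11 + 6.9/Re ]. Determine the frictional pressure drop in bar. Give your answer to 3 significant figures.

ṁ = 207000 kg/h = 207000/3600 = 57.5 kg/s.
A = πD²/4 = π(0.323)²/4 = 0.08194 m²; mean velocity V = ṁ/(ρA) = 57.5/(1100 · 0.08194) = 0.6379 m/s.
Reynolds number Re = ρVD/μ = 1100 · 0.6379 · 0.323 / 0.0127 = 1.785e+04.
Re > 4000 → turbulent. Relative roughness ε/D = 0.00533/0.323 = 0.0165. Haaland: 1/√f = -1.8 log₁₀[(0.0165/3.7)^1.11 + 6.9/1.785e+04] = -1.8 log₁₀[0.00246 + 0.000387] = 4.582, so f = 0.04762.
Darcy-Weisbach: ΔP = f(L/D)(ρV²/2) = 0.04762·(585/0.323)·(1100·0.6379²/2) = 0.04762·1811·223.8 = 1.931e+04 Pa.
ΔP = 1.931e+04 Pa = 0.193 bar.

ΔP ≈ 0.193 bar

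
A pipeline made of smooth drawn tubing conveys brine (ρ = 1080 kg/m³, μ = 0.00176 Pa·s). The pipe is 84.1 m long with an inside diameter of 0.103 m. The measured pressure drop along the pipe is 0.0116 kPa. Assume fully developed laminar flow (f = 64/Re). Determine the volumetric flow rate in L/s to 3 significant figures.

For laminar flow, f = 64/Re with Re = ρVD/μ, so Darcy-Weisbach reduces to ΔP = 32μLV/D². Solving for V: V = ΔP·D²/(32μL) = 11.6·(0.103)²/(32·0.00176·84.1) = 0.02598 m/s.
Check: Re = ρVD/μ = 1080·0.02598·0.103/0.00176 = 1642 < 2300, so the laminar assumption holds.
Q = V·A = 0.02598·(π/4·0.103²) = 0.0002165 m³/s = 0.216 L/s.

Q ≈ 0.216 L/s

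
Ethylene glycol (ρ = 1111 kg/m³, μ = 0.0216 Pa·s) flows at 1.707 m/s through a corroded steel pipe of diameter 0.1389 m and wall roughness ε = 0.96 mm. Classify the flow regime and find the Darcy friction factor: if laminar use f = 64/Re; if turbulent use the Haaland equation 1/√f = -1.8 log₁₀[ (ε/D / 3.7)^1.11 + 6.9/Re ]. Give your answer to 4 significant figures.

f ≈ 0.03872

Re = ρVD/μ = 1111·1.707·0.1389/0.0216 = 1.22e+04.
Re > 4000 → turbulent. ε/D = 0.00096/0.1389 = 0.00691; Haaland: 1/√f = -1.8 log₁₀[0.000936 + 0.000566] = 5.082, so f = 0.03872.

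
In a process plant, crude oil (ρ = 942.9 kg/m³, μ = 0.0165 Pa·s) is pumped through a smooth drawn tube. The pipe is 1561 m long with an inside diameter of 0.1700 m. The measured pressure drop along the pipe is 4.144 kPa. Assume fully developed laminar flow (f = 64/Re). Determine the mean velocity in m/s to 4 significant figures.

For laminar flow, f = 64/Re with Re = ρVD/μ, so Darcy-Weisbach reduces to ΔP = 32μLV/D². Solving for V: V = ΔP·D²/(32μL) = 4144·(0.17)²/(32·0.0165·1561) = 0.1453 m/s.
Check: Re = ρVD/μ = 942.9·0.1453·0.17/0.0165 = 1412 < 2300, so the laminar assumption holds.

V ≈ 0.1453 m/s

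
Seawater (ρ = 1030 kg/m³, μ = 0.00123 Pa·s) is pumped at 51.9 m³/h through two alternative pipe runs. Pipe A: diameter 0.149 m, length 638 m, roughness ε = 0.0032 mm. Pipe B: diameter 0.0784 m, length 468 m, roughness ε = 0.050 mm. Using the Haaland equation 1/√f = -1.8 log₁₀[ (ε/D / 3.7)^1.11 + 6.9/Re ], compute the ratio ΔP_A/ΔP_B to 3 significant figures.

Pipe A: V = Q/A = 0.01442/0.01744 = 0.8268 m/s; Re = 1.032e+05; ε/D = 2.15e-05; Haaland → f = 0.01779; ΔP_A = f(L/D)(ρV²/2) = 2.682e+04 Pa.
Pipe B: V = Q/A = 0.01442/0.004827 = 2.986 m/s; Re = 1.961e+05; ε/D = 0.000638; Haaland → f = 0.01936; ΔP_B = f(L/D)(ρV²/2) = 5.308e+05 Pa.
ΔP_A/ΔP_B = 2.682e+04/5.308e+05 = 0.0505.

ΔP_A/ΔP_B ≈ 0.0505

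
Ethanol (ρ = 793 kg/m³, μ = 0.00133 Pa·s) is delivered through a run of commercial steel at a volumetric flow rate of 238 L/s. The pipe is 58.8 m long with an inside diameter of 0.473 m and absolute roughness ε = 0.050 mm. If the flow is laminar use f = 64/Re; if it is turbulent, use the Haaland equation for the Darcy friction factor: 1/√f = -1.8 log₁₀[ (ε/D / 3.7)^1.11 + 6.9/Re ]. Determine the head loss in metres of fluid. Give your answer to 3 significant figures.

Q = 238 L/s = 238/1000 = 0.238 m³/s.
Cross-sectional area A = πD²/4 = π(0.473)²/4 = 0.1757 m²; mean velocity V = Q/A = 0.238/0.1757 = 1.354 m/s.
Reynolds number Re = ρVD/μ = 793 · 1.354 · 0.473 / 0.00133 = 3.82e+05.
Re > 4000 → turbulent. Relative roughness ε/D = 5e-05/0.473 = 0.000106. Haaland: 1/√f = -1.8 log₁₀[(0.000106/3.7)^1.11 + 6.9/3.82e+05] = -1.8 log₁₀[9.04e-06 + 1.81e-05] = 8.221, so f = 0.0148.
Darcy-Weisbach: ΔP = f(L/D)(ρV²/2) = 0.0148·(58.8/0.473)·(793·1.354²/2) = 0.0148·124.3·727.4 = 1338 Pa.
Head loss h_f = ΔP/(ρg) = 1338/(793·9.81) = 0.172 m.

h_f ≈ 0.172 m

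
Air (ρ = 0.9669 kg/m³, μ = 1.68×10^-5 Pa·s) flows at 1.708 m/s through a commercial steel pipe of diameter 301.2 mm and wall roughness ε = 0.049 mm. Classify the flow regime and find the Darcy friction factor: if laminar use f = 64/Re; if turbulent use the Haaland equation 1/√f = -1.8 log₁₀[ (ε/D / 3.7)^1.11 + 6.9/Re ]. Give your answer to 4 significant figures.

f ≈ 0.02373

Re = ρVD/μ = 0.9669·1.708·0.3012/1.68e-05 = 2.961e+04.
Re > 4000 → turbulent. ε/D = 4.9e-05/0.3012 = 0.000163; Haaland: 1/√f = -1.8 log₁₀[1.46e-05 + 0.000233] = 6.491, so f = 0.02373.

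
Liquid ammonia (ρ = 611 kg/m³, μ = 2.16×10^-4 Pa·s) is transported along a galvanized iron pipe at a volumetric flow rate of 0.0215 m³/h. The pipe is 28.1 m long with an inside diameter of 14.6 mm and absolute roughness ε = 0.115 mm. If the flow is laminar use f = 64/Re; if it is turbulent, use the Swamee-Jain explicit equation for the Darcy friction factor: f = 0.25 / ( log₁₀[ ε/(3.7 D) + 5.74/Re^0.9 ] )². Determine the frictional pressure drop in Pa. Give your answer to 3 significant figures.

Q = 0.0215 m³/h = 0.0215/3600 = 5.972e-06 m³/s.
Cross-sectional area A = πD²/4 = π(0.0146)²/4 = 0.0001674 m²; mean velocity V = Q/A = 5.972e-06/0.0001674 = 0.03567 m/s.
Reynolds number Re = ρVD/μ = 611 · 0.03567 · 0.0146 / 0.000216 = 1473.
Re < 2300 → laminar flow, so f = 64/Re = 64/1473 = 0.04344 (the turbulent correlation is not needed).
Darcy-Weisbach: ΔP = f(L/D)(ρV²/2) = 0.04344·(28.1/0.0146)·(611·0.03567²/2) = 0.04344·1925·0.3888 = 32.5 Pa.

ΔP ≈ 32.5 Pa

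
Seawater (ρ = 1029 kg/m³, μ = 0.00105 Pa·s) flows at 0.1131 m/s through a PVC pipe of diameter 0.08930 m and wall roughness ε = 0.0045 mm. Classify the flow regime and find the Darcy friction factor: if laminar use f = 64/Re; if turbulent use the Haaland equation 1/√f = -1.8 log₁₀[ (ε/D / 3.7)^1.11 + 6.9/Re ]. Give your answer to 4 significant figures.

Re = ρVD/μ = 1029·0.1131·0.0893/0.00105 = 9898.
Re > 4000 → turbulent. ε/D = 4.5e-06/0.0893 = 5.04e-05; Haaland: 1/√f = -1.8 log₁₀[3.97e-06 + 0.000697] = 5.678, so f = 0.03102.

f ≈ 0.03102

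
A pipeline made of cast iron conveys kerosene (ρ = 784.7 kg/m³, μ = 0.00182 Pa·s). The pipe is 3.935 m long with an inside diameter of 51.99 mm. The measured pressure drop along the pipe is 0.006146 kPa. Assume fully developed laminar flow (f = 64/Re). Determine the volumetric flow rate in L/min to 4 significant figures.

Q ≈ 9.233 L/min

For laminar flow, f = 64/Re with Re = ρVD/μ, so Darcy-Weisbach reduces to ΔP = 32μLV/D². Solving for V: V = ΔP·D²/(32μL) = 6.146·(0.05199)²/(32·0.00182·3.935) = 0.07249 m/s.
Check: Re = ρVD/μ = 784.7·0.07249·0.05199/0.00182 = 1625 < 2300, so the laminar assumption holds.
Q = V·A = 0.07249·(π/4·0.05199²) = 0.0001539 m³/s = 9.233 L/min.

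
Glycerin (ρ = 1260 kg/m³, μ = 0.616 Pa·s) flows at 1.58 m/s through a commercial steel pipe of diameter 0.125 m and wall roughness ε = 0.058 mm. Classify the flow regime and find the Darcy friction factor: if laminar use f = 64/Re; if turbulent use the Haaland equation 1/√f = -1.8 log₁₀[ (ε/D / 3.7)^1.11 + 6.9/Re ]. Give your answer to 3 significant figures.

f ≈ 0.158

Re = ρVD/μ = 1260·1.58·0.125/0.616 = 404.
Re < 2300 → laminar, so f = 64/Re = 0.1584 (roughness is irrelevant in laminar flow).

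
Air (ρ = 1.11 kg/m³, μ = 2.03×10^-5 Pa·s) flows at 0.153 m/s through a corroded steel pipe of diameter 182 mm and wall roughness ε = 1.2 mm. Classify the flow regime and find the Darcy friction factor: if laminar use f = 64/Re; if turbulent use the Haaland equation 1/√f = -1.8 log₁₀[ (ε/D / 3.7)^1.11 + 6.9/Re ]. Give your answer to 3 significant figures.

f ≈ 0.0420

Re = ρVD/μ = 1.11·0.153·0.182/2.03e-05 = 1523.
Re < 2300 → laminar, so f = 64/Re = 0.04203 (roughness is irrelevant in laminar flow).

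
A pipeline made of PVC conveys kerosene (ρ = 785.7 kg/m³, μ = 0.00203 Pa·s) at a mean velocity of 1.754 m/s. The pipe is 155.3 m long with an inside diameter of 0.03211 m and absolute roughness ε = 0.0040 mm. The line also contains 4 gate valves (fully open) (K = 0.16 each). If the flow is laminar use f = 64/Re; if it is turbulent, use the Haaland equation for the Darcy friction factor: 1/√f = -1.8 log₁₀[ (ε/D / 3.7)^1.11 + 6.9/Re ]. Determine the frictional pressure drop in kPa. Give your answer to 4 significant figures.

ΔP ≈ 149.3 kPa

Reynolds number Re = ρVD/μ = 785.7 · 1.754 · 0.03211 / 0.00203 = 2.18e+04.
Re > 4000 → turbulent. Relative roughness ε/D = 4e-06/0.03211 = 0.000125. Haaland: 1/√f = -1.8 log₁₀[(0.000125/3.7)^1.11 + 6.9/2.18e+04] = -1.8 log₁₀[1.08e-05 + 0.000317] = 6.273, so f = 0.02541.
Total minor-loss coefficient ΣK = 4·0.16 = 0.64.
ΔP = [f·L/D + ΣK]·(ρV²/2) = [0.02541·155.3/0.03211 + 0.64]·(785.7·1.754²/2) = [122.9 + 0.64]·1209 = 1.493e+05 Pa.
ΔP = 1.493e+05 Pa = 149.3 kPa.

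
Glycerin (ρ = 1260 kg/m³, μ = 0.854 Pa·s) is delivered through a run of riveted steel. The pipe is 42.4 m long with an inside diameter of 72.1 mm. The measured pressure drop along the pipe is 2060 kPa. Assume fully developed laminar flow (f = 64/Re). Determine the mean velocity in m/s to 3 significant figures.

V ≈ 9.24 m/s

For laminar flow, f = 64/Re with Re = ρVD/μ, so Darcy-Weisbach reduces to ΔP = 32μLV/D². Solving for V: V = ΔP·D²/(32μL) = 2.06e+06·(0.0721)²/(32·0.854·42.4) = 9.242 m/s.
Check: Re = ρVD/μ = 1260·9.242·0.0721/0.854 = 983.1 < 2300, so the laminar assumption holds.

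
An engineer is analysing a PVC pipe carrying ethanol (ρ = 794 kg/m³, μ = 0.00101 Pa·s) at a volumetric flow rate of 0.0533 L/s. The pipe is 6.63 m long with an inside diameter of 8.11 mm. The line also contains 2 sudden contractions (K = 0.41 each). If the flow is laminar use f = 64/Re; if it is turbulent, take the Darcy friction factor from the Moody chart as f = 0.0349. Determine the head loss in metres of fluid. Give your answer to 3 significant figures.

Q = 0.0533 L/s = 0.0533/1000 = 5.33e-05 m³/s.
Cross-sectional area A = πD²/4 = π(0.00811)²/4 = 5.166e-05 m²; mean velocity V = Q/A = 5.33e-05/5.166e-05 = 1.032 m/s.
Reynolds number Re = ρVD/μ = 794 · 1.032 · 0.00811 / 0.00101 = 6578.
Re > 4000 → turbulent; use the Moody-chart value f = 0.0349.
Total minor-loss coefficient ΣK = 2·0.41 = 0.82.
ΔP = [f·L/D + ΣK]·(ρV²/2) = [0.0349·6.63/0.00811 + 0.82]·(794·1.032²/2) = [28.53 + 0.82]·422.7 = 1.241e+04 Pa.
Head loss h_f = ΔP/(ρg) = 1.241e+04/(794·9.81) = 1.59 m.

h_f ≈ 1.59 m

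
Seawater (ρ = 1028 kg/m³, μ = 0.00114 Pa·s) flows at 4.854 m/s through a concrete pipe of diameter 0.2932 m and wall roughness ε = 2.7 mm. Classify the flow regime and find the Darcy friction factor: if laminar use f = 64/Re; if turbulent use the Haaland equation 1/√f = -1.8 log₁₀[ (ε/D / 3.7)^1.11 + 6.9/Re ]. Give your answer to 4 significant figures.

f ≈ 0.03699

Re = ρVD/μ = 1028·4.854·0.2932/0.00114 = 1.283e+06.
Re > 4000 → turbulent. ε/D = 0.0027/0.2932 = 0.00921; Haaland: 1/√f = -1.8 log₁₀[0.00129 + 5.38e-06] = 5.2, so f = 0.03699.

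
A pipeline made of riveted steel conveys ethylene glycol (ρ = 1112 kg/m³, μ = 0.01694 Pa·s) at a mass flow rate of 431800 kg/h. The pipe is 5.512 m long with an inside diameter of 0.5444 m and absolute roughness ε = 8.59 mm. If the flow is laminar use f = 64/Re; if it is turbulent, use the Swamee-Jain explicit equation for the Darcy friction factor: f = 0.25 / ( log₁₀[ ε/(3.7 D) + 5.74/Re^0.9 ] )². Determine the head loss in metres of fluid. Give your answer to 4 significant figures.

h_f ≈ 0.005303 m

ṁ = 431800 kg/h = 431800/3600 = 119.9 kg/s.
A = πD²/4 = π(0.5444)²/4 = 0.2328 m²; mean velocity V = ṁ/(ρA) = 119.9/(1112 · 0.2328) = 0.4634 m/s.
Reynolds number Re = ρVD/μ = 1112 · 0.4634 · 0.5444 / 0.0169 = 1.656e+04.
Re > 4000 → turbulent. Relative roughness ε/D = 0.00859/0.5444 = 0.0158. Swamee-Jain: f = 0.25/(log₁₀[0.0158/3.7 + 5.74/1.656e+04^0.9])² = 0.25/(log₁₀[0.00426 + 0.000916])² = 0.25/(-2.286)² = 0.04785.
Darcy-Weisbach: ΔP = f(L/D)(ρV²/2) = 0.04785·(5.512/0.5444)·(1112·0.4634²/2) = 0.04785·10.12·119.4 = 57.85 Pa.
Head loss h_f = ΔP/(ρg) = 57.85/(1112·9.81) = 0.005303 m.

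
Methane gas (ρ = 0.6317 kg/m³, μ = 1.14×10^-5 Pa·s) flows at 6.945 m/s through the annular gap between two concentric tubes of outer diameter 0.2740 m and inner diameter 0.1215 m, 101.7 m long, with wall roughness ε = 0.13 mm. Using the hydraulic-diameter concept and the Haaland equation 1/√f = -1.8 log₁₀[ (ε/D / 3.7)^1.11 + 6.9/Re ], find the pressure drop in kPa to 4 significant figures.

Hydraulic diameter D_h = 4A/P = D_o - D_i = 0.274 - 0.1215 = 0.1525 m.
Re = ρVD_h/μ = 0.6317·6.945·0.1525/1.14e-05 = 5.869e+04.
ε/D_h = 0.00013/0.1525 = 0.000852; Haaland gives 1/√f = -1.8 log₁₀[9.17e-05+0.000118] = 6.623, so f = 0.0228.
ΔP = f(L/D_h)(ρV²/2) = 0.0228·101.7/0.1525·15.23 = 231.6 Pa.
ΔP = 0.2316 kPa.

ΔP ≈ 0.2316 kPa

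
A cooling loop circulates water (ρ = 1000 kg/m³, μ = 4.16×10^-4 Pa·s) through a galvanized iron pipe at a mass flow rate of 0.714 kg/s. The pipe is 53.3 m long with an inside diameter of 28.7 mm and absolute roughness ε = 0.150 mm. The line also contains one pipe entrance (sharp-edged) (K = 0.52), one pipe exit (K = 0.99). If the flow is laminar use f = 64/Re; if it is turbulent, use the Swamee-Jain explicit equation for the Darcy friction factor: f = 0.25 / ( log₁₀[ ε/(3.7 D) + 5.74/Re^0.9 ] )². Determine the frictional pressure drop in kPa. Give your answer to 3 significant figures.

ΔP ≈ 37.4 kPa

A = πD²/4 = π(0.0287)²/4 = 0.0006469 m²; mean velocity V = ṁ/(ρA) = 0.714/(1000 · 0.0006469) = 1.104 m/s.
Reynolds number Re = ρVD/μ = 1000 · 1.104 · 0.0287 / 0.000416 = 7.614e+04.
Re > 4000 → turbulent. Relative roughness ε/D = 0.00015/0.0287 = 0.00523. Swamee-Jain: f = 0.25/(log₁₀[0.00523/3.7 + 5.74/7.614e+04^0.9])² = 0.25/(log₁₀[0.00141 + 0.000232])² = 0.25/(-2.784)² = 0.03226.
Total minor-loss coefficient ΣK = 1·0.52 + 1·0.99 = 1.51.
ΔP = [f·L/D + ΣK]·(ρV²/2) = [0.03226·53.3/0.0287 + 1.51]·(1000·1.104²/2) = [59.9 + 1.51]·609.1 = 3.741e+04 Pa.
ΔP = 3.741e+04 Pa = 37.4 kPa.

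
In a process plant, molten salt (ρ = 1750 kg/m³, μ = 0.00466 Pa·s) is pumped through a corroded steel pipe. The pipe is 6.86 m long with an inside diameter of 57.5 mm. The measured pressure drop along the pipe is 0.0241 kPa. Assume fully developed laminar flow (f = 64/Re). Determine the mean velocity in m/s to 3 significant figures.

For laminar flow, f = 64/Re with Re = ρVD/μ, so Darcy-Weisbach reduces to ΔP = 32μLV/D². Solving for V: V = ΔP·D²/(32μL) = 24.1·(0.0575)²/(32·0.00466·6.86) = 0.07789 m/s.
Check: Re = ρVD/μ = 1750·0.07789·0.0575/0.00466 = 1682 < 2300, so the laminar assumption holds.

V ≈ 0.0779 m/s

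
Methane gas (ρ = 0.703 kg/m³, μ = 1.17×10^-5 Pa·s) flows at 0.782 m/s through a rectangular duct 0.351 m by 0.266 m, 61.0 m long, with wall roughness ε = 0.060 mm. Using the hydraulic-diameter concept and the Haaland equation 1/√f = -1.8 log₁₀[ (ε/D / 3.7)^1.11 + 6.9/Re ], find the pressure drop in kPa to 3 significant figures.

ΔP ≈ 0.00123 kPa

Hydraulic diameter D_h = 4A/P = 4·(0.351·0.266)/(2·(0.351+0.266)) = 0.3735/1.234 = 0.3026 m.
Re = ρVD_h/μ = 0.703·0.782·0.3026/1.17e-05 = 1.422e+04.
ε/D_h = 6e-05/0.3026 = 0.000198; Haaland gives 1/√f = -1.8 log₁₀[1.82e-05+0.000485] = 5.937, so f = 0.02837.
ΔP = f(L/D_h)(ρV²/2) = 0.02837·61/0.3026·0.215 = 1.229 Pa.
ΔP = 0.00123 kPa.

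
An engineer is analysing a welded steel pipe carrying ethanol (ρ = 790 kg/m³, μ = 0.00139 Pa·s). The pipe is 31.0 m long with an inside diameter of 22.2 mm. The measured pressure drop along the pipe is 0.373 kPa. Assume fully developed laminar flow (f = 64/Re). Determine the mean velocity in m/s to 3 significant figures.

For laminar flow, f = 64/Re with Re = ρVD/μ, so Darcy-Weisbach reduces to ΔP = 32μLV/D². Solving for V: V = ΔP·D²/(32μL) = 373·(0.0222)²/(32·0.00139·31) = 0.1333 m/s.
Check: Re = ρVD/μ = 790·0.1333·0.0222/0.00139 = 1682 < 2300, so the laminar assumption holds.

V ≈ 0.133 m/s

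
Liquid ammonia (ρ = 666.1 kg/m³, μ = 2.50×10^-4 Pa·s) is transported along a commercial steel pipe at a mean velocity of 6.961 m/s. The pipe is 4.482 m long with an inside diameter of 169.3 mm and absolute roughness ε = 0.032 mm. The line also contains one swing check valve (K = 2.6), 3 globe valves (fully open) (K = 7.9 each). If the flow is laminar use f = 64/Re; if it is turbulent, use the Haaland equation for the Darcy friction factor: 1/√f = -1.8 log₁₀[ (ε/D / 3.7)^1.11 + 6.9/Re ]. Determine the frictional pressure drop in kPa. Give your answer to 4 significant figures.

Reynolds number Re = ρVD/μ = 666.1 · 6.961 · 0.1693 / 0.00025 = 3.14e+06.
Re > 4000 → turbulent. Relative roughness ε/D = 3.2e-05/0.1693 = 0.000189. Haaland: 1/√f = -1.8 log₁₀[(0.000189/3.7)^1.11 + 6.9/3.14e+06] = -1.8 log₁₀[1.72e-05 + 2.2e-06] = 8.481, so f = 0.0139.
Total minor-loss coefficient ΣK = 1·2.6 + 3·7.9 = 26.3.
ΔP = [f·L/D + ΣK]·(ρV²/2) = [0.0139·4.482/0.1693 + 26.3]·(666.1·6.961²/2) = [0.3681 + 26.3]·1.614e+04 = 4.304e+05 Pa.
ΔP = 4.304e+05 Pa = 430.4 kPa.

ΔP ≈ 430.4 kPa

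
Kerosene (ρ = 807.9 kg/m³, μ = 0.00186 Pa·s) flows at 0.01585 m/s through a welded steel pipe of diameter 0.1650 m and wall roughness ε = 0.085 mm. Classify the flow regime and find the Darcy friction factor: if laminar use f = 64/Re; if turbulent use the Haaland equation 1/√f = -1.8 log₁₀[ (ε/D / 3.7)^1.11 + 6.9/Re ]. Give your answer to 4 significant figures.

f ≈ 0.05634

Re = ρVD/μ = 807.9·0.01585·0.165/0.00186 = 1136.
Re < 2300 → laminar, so f = 64/Re = 0.05634 (roughness is irrelevant in laminar flow).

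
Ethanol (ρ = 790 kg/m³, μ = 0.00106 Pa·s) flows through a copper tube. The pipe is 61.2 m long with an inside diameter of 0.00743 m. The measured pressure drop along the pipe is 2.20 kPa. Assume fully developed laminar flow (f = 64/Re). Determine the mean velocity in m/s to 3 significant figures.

V ≈ 0.0585 m/s

For laminar flow, f = 64/Re with Re = ρVD/μ, so Darcy-Weisbach reduces to ΔP = 32μLV/D². Solving for V: V = ΔP·D²/(32μL) = 2200·(0.00743)²/(32·0.00106·61.2) = 0.05851 m/s.
Check: Re = ρVD/μ = 790·0.05851·0.00743/0.00106 = 324 < 2300, so the laminar assumption holds.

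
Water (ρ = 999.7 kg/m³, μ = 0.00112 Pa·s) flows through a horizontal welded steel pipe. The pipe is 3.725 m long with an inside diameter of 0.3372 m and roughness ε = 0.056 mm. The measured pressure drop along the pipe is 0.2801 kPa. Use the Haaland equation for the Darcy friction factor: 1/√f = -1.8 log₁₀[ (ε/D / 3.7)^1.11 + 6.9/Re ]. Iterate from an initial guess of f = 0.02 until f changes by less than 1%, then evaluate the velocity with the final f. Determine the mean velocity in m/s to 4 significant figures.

Rearranging Darcy-Weisbach: V = √(2·ΔP·D/(f·L·ρ)). With ε/D = 5.6e-05/0.3372 = 0.000166, iterate starting from f = 0.02:
  f = 0.02 → V = √(2·280.1·0.3372/(0.02·3.725·999.7)) = 1.593 m/s; Re = ρVD/μ = 4.793e+05; f → 0.01502
  f = 0.01502 → V = 1.838 m/s; Re = 5.531e+05; f → 0.01483
  f = 0.01483 → V = 1.85 m/s; Re = 5.567e+05; f → 0.01482
Converged (Δf/f < 1%). With the final f = 0.01482: V = √(2·280.1·0.3372/(0.01482·3.725·999.7)) = 1.85 m/s.

V ≈ 1.850 m/s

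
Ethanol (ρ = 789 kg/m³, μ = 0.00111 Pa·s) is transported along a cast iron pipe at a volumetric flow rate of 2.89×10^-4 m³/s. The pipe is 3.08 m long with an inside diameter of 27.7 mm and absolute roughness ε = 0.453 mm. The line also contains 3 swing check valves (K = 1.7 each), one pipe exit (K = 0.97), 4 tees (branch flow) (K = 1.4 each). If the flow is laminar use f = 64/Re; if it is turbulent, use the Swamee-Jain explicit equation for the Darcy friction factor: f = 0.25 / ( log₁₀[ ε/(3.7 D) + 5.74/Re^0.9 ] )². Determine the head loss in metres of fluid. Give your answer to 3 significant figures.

Cross-sectional area A = πD²/4 = π(0.0277)²/4 = 0.0006026 m²; mean velocity V = Q/A = 0.000289/0.0006026 = 0.4796 m/s.
Reynolds number Re = ρVD/μ = 789 · 0.4796 · 0.0277 / 0.00111 = 9442.
Re > 4000 → turbulent. Relative roughness ε/D = 0.000453/0.0277 = 0.0164. Swamee-Jain: f = 0.25/(log₁₀[0.0164/3.7 + 5.74/9442^0.9])² = 0.25/(log₁₀[0.00442 + 0.00152])² = 0.25/(-2.226)² = 0.05044.
Total minor-loss coefficient ΣK = 3·1.7 + 1·0.97 + 4·1.4 = 11.7.
ΔP = [f·L/D + ΣK]·(ρV²/2) = [0.05044·3.08/0.0277 + 11.7]·(789·0.4796²/2) = [5.608 + 11.7]·90.73 = 1568 Pa.
Head loss h_f = ΔP/(ρg) = 1568/(789·9.81) = 0.203 m.

h_f ≈ 0.203 m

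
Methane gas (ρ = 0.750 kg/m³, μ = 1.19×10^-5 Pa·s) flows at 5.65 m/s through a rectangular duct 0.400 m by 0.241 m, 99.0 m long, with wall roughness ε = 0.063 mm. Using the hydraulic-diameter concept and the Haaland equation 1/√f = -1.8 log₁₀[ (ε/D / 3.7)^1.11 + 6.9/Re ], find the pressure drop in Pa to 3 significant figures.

ΔP ≈ 73.2 Pa

Hydraulic diameter D_h = 4A/P = 4·(0.4·0.241)/(2·(0.4+0.241)) = 0.3856/1.282 = 0.3008 m.
Re = ρVD_h/μ = 0.75·5.65·0.3008/1.19e-05 = 1.071e+05.
ε/D_h = 6.3e-05/0.3008 = 0.000209; Haaland gives 1/√f = -1.8 log₁₀[1.93e-05+6.44e-05] = 7.339, so f = 0.01857.
ΔP = f(L/D_h)(ρV²/2) = 0.01857·99/0.3008·11.97 = 73.16 Pa.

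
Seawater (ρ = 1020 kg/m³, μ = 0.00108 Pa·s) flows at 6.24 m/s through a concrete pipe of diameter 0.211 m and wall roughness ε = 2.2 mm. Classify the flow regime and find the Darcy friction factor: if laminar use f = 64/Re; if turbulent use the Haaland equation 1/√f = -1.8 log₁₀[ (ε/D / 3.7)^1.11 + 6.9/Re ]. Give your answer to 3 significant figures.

Re = ρVD/μ = 1020·6.24·0.211/0.00108 = 1.243e+06.
Re > 4000 → turbulent. ε/D = 0.0022/0.211 = 0.0104; Haaland: 1/√f = -1.8 log₁₀[0.00148 + 5.55e-06] = 5.092, so f = 0.03857.

f ≈ 0.0386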